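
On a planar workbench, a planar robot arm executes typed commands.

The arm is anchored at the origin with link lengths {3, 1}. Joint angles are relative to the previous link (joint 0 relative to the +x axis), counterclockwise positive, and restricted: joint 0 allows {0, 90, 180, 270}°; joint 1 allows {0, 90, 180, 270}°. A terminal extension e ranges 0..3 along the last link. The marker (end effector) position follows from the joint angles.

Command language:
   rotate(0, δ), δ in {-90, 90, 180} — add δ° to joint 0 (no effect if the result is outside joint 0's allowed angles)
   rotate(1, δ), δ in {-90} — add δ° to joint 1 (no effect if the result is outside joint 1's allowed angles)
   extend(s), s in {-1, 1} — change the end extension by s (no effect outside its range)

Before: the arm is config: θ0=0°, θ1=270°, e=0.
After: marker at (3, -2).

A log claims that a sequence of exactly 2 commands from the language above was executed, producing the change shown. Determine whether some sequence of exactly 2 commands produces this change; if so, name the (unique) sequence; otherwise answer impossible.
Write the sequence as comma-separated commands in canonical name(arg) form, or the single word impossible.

key: order matters: swapping extend(-1) and extend(1) lands elsewhere
from: config: θ0=0°, θ1=270°, e=0
t=1 extend(-1) ⇒ config: θ0=0°, θ1=270°, e=0
t=2 extend(1) ⇒ config: θ0=0°, θ1=270°, e=1
uniquely the one of 36 2-step routes that fits.

extend(-1), extend(1)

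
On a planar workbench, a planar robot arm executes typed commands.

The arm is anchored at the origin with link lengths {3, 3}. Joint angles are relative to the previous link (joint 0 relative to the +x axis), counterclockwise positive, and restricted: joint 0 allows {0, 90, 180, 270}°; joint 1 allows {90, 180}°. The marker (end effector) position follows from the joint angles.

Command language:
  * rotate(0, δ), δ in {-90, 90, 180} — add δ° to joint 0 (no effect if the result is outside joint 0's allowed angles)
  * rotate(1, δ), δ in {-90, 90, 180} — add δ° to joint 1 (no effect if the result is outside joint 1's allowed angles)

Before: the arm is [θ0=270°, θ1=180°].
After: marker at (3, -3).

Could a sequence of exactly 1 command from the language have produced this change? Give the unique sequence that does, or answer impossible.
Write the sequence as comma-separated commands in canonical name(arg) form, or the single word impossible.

rotate(1, -90)

start: [θ0=270°, θ1=180°]
t=1 rotate(1, -90) ⇒ [θ0=270°, θ1=90°]
no rival 1-sequence matches.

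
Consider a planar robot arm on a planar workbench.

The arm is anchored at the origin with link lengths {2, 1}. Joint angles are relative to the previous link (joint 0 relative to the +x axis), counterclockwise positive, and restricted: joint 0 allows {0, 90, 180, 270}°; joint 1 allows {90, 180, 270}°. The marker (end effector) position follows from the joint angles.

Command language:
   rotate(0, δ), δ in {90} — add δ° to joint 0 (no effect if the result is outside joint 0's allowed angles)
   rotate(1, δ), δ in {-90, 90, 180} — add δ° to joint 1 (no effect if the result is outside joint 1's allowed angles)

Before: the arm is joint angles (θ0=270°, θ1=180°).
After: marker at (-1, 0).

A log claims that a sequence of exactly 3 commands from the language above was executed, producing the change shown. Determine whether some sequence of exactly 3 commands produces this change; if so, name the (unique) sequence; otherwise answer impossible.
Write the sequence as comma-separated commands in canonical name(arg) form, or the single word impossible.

initial: joint angles (θ0=270°, θ1=180°)
[1] after rotate(0, 90): joint angles (θ0=0°, θ1=180°)
[2] after rotate(0, 90): joint angles (θ0=90°, θ1=180°)
[3] after rotate(0, 90): joint angles (θ0=180°, θ1=180°)
all 64 alternatives checked — unique.

rotate(0, 90), rotate(0, 90), rotate(0, 90)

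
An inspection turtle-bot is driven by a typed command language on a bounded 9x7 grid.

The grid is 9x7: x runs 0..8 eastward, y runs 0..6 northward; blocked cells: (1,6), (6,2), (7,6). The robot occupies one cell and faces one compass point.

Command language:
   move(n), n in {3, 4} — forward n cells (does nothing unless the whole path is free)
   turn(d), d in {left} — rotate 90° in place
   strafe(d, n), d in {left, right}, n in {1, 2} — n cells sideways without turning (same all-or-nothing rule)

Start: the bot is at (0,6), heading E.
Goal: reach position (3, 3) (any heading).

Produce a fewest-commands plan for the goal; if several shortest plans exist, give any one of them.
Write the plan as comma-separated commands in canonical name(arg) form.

t0: at (0,6), heading E
1. strafe(right, 1) → at (0,5), heading E
2. strafe(right, 2) → at (0,3), heading E
3. move(3) → at (3,3), heading E
shorter routes all fall short; 3 is best.

strafe(right, 1), strafe(right, 2), move(3)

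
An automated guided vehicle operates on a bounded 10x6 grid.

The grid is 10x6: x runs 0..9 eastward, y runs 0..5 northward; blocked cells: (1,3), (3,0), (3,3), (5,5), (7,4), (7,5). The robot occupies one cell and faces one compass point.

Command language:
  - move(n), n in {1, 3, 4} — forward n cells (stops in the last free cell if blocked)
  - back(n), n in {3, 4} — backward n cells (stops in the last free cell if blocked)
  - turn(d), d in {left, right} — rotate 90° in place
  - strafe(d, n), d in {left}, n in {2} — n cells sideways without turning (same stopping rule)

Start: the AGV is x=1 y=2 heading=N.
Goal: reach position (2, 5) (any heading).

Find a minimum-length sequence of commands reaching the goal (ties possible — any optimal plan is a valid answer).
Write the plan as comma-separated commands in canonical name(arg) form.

begin: x=1 y=2 heading=N
1. turn(right) → x=1 y=2 heading=E
2. move(1) → x=2 y=2 heading=E
3. strafe(left, 2) → x=2 y=4 heading=E
4. strafe(left, 2) → x=2 y=5 heading=E
minimal: 4 command(s), checked below 4.

turn(right), move(1), strafe(left, 2), strafe(left, 2)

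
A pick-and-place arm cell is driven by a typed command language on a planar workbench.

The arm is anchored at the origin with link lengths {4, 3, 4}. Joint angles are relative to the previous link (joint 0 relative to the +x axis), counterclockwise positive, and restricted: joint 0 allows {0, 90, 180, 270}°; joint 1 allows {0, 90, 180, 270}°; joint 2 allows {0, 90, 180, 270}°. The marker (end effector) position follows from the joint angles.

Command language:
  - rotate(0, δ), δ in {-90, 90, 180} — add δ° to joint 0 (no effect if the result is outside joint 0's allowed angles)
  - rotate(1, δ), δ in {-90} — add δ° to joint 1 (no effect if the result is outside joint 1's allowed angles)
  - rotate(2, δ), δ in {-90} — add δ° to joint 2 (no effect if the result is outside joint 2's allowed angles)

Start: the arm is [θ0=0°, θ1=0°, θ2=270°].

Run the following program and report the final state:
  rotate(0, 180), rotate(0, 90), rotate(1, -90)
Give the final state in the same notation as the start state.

start: [θ0=0°, θ1=0°, θ2=270°]
[1] after rotate(0, 180): [θ0=180°, θ1=0°, θ2=270°]
[2] after rotate(0, 90): [θ0=270°, θ1=0°, θ2=270°]
[3] after rotate(1, -90): [θ0=270°, θ1=270°, θ2=270°]

[θ0=270°, θ1=270°, θ2=270°]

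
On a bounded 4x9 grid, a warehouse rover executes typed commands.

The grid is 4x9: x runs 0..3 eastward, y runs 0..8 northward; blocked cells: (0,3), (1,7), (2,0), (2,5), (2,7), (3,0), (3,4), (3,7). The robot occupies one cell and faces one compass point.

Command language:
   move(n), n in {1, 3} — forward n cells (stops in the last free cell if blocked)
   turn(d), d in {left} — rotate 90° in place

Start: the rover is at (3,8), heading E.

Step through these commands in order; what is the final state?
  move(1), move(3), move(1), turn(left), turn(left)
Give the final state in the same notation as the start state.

from: at (3,8), heading E
step 1 (move(1)): at (3,8), heading E
step 2 (move(3)): at (3,8), heading E
step 3 (move(1)): at (3,8), heading E
step 4 (turn(left)): at (3,8), heading N
step 5 (turn(left)): at (3,8), heading W

at (3,8), heading W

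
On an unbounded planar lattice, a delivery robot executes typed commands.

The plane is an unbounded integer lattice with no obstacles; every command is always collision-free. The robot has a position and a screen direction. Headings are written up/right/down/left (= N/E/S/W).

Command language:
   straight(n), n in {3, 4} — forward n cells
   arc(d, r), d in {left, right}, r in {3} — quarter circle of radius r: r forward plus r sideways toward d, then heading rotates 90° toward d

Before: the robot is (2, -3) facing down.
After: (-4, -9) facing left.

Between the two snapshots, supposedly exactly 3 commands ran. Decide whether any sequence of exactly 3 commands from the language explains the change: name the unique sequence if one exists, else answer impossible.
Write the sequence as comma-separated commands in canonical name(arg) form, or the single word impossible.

key: cell and facing (now W) both changed — the 3 commands mix motion and turning
initial: (2, -3) facing down
t=1 straight(3) ⇒ (2, -6) facing down
t=2 arc(right, 3) ⇒ (-1, -9) facing left
t=3 straight(3) ⇒ (-4, -9) facing left
all 64 alternatives checked — unique.

straight(3), arc(right, 3), straight(3)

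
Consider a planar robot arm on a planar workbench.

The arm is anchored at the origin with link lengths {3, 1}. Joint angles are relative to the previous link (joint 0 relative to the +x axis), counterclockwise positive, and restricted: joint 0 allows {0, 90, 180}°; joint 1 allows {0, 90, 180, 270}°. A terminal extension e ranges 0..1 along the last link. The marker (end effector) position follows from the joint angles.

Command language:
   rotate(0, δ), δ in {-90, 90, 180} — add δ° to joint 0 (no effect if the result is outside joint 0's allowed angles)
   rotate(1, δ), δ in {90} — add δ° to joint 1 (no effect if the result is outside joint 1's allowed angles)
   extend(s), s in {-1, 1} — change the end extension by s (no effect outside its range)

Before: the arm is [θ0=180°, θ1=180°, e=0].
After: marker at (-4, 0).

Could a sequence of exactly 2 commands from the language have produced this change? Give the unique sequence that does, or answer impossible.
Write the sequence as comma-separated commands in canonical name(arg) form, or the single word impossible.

t0: [θ0=180°, θ1=180°, e=0]
t=1 rotate(1, 90) ⇒ [θ0=180°, θ1=270°, e=0]
t=2 rotate(1, 90) ⇒ [θ0=180°, θ1=0°, e=0]
all 36 alternatives checked — unique.

rotate(1, 90), rotate(1, 90)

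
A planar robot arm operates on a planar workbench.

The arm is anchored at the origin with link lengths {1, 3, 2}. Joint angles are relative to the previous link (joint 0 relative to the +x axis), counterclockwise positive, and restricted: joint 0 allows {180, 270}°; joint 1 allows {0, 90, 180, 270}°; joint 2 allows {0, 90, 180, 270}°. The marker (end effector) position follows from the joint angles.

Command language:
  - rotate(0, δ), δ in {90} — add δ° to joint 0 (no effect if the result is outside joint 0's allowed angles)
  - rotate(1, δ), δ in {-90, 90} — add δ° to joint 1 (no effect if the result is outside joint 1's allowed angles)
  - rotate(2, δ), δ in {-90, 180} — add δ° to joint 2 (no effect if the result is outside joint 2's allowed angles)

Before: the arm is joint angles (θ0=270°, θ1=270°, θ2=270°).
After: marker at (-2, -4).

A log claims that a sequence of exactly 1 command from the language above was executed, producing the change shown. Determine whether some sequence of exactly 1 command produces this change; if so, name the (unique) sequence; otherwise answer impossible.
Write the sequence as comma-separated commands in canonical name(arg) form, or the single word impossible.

from: joint angles (θ0=270°, θ1=270°, θ2=270°)
1. rotate(1, 90) → joint angles (θ0=270°, θ1=0°, θ2=270°)
all 5 alternatives checked — unique.

rotate(1, 90)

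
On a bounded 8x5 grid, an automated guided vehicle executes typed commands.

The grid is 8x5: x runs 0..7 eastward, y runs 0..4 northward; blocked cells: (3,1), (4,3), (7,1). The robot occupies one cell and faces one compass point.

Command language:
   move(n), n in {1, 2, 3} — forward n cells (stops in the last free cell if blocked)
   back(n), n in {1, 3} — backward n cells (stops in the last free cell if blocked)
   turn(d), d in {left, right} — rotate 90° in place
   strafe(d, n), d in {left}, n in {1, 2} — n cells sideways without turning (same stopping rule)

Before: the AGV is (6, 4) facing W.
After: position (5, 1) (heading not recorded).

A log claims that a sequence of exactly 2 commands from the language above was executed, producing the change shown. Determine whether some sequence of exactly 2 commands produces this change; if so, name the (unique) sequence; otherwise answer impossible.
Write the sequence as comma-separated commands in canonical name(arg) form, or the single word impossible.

impossible

every 2-command combo misses the target.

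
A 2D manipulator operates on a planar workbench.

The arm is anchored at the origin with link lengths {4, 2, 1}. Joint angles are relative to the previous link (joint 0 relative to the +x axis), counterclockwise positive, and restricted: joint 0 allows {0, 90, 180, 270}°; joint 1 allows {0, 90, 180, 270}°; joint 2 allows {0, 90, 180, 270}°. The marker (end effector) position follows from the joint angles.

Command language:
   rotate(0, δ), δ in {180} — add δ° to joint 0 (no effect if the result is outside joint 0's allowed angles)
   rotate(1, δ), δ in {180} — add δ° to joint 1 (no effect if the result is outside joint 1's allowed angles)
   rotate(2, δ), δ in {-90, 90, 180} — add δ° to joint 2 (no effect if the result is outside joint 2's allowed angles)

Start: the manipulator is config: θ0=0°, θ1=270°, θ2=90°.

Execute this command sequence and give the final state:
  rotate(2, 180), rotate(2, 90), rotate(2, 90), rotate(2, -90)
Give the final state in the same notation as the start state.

config: θ0=0°, θ1=270°, θ2=0°

start: config: θ0=0°, θ1=270°, θ2=90°
1. rotate(2, 180) → config: θ0=0°, θ1=270°, θ2=270°
2. rotate(2, 90) → config: θ0=0°, θ1=270°, θ2=0°
3. rotate(2, 90) → config: θ0=0°, θ1=270°, θ2=90°
4. rotate(2, -90) → config: θ0=0°, θ1=270°, θ2=0°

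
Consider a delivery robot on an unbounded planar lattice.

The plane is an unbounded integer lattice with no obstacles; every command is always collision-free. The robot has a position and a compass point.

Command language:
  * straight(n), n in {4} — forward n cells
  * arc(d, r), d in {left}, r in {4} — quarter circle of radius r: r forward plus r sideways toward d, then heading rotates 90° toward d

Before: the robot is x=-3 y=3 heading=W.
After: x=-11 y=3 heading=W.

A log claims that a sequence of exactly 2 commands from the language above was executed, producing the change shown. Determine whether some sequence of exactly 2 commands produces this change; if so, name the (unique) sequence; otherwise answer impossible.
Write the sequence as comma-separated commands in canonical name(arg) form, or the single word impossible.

straight(4), straight(4)

key: still facing W at the end — nothing in the sequence rotates
start: x=-3 y=3 heading=W
t=1 straight(4) ⇒ x=-7 y=3 heading=W
t=2 straight(4) ⇒ x=-11 y=3 heading=W
no rival 2-sequence matches.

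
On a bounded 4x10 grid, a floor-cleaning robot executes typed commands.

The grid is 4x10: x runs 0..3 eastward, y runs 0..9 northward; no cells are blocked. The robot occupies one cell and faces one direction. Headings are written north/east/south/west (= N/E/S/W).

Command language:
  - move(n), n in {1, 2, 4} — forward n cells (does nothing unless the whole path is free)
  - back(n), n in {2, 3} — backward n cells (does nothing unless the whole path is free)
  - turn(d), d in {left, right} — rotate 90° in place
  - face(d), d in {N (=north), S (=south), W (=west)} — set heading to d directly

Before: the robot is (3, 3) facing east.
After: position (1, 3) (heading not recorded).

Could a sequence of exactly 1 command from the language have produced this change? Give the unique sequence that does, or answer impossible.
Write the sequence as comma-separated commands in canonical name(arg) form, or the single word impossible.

back(2)

t0: (3, 3) facing east
step 1 (back(2)): (1, 3) facing east
uniquely the one of 10 1-step routes that fits.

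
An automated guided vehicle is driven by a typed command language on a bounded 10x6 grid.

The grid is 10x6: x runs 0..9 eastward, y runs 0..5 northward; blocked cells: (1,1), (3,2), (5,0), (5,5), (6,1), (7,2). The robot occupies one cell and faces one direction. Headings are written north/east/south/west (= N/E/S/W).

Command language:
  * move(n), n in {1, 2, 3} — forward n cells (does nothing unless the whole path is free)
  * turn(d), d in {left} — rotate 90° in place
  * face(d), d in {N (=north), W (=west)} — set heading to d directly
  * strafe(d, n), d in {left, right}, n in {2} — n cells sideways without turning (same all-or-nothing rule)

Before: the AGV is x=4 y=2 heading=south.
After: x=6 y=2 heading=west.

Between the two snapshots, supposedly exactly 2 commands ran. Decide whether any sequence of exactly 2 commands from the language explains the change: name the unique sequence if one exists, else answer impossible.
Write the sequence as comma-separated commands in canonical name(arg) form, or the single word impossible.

strafe(left, 2), face(W)

key: position moved to (6,2) AND the heading swung to W — translation plus rotation needed
start: x=4 y=2 heading=south
step 1 (strafe(left, 2)): x=6 y=2 heading=south
step 2 (face(W)): x=6 y=2 heading=west
no rival 2-sequence matches.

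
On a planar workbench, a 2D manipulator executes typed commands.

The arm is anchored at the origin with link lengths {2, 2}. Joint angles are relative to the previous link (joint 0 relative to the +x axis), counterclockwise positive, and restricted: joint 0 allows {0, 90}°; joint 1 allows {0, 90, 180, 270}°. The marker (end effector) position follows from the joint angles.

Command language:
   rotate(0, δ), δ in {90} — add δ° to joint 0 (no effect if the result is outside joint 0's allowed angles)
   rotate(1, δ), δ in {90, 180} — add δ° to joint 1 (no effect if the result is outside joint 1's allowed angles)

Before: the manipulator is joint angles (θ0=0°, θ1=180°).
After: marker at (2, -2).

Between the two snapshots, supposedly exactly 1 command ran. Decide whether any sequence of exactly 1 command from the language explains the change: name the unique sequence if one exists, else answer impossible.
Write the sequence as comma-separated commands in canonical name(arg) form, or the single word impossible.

rotate(1, 90)

from: joint angles (θ0=0°, θ1=180°)
[1] after rotate(1, 90): joint angles (θ0=0°, θ1=270°)
no other 1-command option fits: unique.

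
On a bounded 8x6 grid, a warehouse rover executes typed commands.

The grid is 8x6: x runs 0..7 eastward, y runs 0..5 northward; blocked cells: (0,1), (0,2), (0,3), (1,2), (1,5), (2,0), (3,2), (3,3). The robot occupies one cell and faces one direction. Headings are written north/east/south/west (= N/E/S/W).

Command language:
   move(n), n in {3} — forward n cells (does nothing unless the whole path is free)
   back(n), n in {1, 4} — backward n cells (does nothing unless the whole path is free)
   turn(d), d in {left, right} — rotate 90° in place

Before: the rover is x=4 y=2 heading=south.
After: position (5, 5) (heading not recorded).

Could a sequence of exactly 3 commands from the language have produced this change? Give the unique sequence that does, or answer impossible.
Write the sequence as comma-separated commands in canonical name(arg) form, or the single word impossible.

impossible

checked all 3-command options: none fits.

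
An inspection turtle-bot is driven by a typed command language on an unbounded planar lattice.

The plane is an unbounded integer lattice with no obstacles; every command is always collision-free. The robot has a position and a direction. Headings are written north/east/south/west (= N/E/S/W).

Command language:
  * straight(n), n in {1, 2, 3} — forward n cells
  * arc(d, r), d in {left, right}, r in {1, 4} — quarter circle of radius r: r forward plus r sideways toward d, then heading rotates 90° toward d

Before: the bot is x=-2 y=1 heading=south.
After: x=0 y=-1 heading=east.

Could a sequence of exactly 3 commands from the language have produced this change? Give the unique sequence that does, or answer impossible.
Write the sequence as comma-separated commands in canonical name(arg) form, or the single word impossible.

key: position moved to (0,-1) AND the heading swung to E — translation plus rotation needed
t0: x=-2 y=1 heading=south
1. straight(1) → x=-2 y=0 heading=south
2. arc(left, 1) → x=-1 y=-1 heading=east
3. straight(1) → x=0 y=-1 heading=east
all 343 alternatives checked — unique.

straight(1), arc(left, 1), straight(1)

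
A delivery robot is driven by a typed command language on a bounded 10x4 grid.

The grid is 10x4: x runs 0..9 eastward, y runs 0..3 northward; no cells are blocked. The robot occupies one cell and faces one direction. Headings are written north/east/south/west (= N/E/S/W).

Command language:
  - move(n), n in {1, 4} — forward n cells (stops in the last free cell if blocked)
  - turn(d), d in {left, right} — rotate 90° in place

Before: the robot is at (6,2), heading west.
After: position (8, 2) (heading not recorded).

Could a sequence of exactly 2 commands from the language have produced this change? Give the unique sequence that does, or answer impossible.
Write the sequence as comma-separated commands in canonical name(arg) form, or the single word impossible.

impossible

checked all 2-command options: none fits.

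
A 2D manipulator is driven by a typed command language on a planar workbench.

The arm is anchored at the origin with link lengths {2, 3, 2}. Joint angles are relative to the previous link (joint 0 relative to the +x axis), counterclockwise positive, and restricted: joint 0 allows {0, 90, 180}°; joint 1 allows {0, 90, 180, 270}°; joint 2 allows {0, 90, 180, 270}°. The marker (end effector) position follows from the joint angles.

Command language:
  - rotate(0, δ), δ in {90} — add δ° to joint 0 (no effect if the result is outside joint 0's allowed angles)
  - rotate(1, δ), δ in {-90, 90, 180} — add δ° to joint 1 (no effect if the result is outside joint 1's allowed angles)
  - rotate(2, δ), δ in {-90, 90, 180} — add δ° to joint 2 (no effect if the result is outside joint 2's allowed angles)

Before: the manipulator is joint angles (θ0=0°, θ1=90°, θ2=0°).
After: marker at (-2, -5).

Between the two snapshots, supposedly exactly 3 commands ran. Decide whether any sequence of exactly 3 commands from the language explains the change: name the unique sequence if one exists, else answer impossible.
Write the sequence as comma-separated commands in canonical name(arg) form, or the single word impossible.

rotate(0, 90), rotate(0, 90), rotate(0, 90)

begin: joint angles (θ0=0°, θ1=90°, θ2=0°)
t=1 rotate(0, 90) ⇒ joint angles (θ0=90°, θ1=90°, θ2=0°)
t=2 rotate(0, 90) ⇒ joint angles (θ0=180°, θ1=90°, θ2=0°)
t=3 rotate(0, 90) ⇒ joint angles (θ0=180°, θ1=90°, θ2=0°)
no other 3-command option fits: unique.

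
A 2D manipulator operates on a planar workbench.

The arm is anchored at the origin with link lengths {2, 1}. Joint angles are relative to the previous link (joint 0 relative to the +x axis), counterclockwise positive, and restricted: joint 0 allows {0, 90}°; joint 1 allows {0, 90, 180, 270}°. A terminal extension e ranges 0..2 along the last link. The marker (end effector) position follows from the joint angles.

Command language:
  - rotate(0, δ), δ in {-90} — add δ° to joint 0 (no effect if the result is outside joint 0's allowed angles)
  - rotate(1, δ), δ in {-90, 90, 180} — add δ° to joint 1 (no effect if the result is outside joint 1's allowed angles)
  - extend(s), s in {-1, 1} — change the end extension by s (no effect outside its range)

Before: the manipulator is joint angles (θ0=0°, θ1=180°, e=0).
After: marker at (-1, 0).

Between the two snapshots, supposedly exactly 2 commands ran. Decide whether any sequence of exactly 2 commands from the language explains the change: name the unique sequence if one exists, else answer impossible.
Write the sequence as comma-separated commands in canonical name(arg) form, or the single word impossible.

start: joint angles (θ0=0°, θ1=180°, e=0)
step 1 (extend(1)): joint angles (θ0=0°, θ1=180°, e=1)
step 2 (extend(1)): joint angles (θ0=0°, θ1=180°, e=2)
uniquely the one of 36 2-step routes that fits.

extend(1), extend(1)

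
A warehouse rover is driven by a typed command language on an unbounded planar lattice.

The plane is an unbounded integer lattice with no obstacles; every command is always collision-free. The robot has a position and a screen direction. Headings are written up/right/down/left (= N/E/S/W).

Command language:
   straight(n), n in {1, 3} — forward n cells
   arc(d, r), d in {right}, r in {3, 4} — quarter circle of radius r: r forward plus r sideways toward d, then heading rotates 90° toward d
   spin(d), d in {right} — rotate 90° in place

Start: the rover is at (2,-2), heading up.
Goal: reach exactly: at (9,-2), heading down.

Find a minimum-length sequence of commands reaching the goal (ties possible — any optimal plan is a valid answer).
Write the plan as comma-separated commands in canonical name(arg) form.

start: at (2,-2), heading up
t=1 arc(right, 4) ⇒ at (6,2), heading right
t=2 arc(right, 3) ⇒ at (9,-1), heading down
t=3 straight(1) ⇒ at (9,-2), heading down
nothing shorter than 3 reaches the goal.

arc(right, 4), arc(right, 3), straight(1)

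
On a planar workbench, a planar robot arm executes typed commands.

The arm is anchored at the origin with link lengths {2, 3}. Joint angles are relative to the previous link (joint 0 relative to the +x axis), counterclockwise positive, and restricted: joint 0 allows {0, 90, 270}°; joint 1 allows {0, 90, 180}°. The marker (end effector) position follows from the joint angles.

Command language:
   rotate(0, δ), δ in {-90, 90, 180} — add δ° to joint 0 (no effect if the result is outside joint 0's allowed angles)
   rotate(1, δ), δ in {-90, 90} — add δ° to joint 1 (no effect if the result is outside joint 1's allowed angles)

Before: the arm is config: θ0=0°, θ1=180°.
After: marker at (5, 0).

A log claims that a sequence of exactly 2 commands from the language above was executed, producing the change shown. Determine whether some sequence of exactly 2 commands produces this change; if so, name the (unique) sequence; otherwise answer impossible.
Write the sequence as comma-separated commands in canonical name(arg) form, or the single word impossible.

start: config: θ0=0°, θ1=180°
step 1 (rotate(1, -90)): config: θ0=0°, θ1=90°
step 2 (rotate(1, -90)): config: θ0=0°, θ1=0°
uniquely the one of 25 2-step routes that fits.

rotate(1, -90), rotate(1, -90)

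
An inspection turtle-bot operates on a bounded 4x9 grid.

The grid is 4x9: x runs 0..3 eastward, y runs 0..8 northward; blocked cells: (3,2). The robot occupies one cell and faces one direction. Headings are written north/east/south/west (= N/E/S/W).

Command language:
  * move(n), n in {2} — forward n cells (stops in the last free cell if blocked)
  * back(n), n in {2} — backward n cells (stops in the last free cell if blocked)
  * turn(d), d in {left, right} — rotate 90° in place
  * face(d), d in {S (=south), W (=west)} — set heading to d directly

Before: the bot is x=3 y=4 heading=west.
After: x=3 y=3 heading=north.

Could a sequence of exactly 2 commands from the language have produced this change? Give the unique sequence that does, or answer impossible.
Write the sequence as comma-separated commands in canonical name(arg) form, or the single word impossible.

turn(right), back(2)

key: running back(2) before turn(right) would end elsewhere — order is forced
t0: x=3 y=4 heading=west
1. turn(right) → x=3 y=4 heading=north
2. back(2) → x=3 y=3 heading=north
all 36 alternatives checked — unique.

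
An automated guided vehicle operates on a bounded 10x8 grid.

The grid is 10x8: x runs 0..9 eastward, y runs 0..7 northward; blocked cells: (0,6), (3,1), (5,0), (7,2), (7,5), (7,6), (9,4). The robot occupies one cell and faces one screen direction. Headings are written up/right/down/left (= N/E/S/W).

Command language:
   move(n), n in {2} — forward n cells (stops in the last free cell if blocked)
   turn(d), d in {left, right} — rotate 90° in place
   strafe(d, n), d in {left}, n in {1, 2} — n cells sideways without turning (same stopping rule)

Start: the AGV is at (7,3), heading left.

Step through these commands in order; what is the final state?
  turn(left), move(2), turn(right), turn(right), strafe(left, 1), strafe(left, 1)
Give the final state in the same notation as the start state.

t0: at (7,3), heading left
t=1 turn(left) ⇒ at (7,3), heading down
t=2 move(2) ⇒ at (7,3), heading down
t=3 turn(right) ⇒ at (7,3), heading left
t=4 turn(right) ⇒ at (7,3), heading up
t=5 strafe(left, 1) ⇒ at (6,3), heading up
t=6 strafe(left, 1) ⇒ at (5,3), heading up

at (5,3), heading up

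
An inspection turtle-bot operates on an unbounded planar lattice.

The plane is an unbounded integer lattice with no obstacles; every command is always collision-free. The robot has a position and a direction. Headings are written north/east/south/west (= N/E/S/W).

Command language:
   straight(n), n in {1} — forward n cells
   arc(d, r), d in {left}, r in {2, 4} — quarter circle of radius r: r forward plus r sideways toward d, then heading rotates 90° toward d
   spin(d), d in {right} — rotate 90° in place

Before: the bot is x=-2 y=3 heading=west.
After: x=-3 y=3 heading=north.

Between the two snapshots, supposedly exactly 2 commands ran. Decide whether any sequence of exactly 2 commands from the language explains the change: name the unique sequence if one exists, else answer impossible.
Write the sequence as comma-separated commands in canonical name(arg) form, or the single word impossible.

key: position moved to (-3,3) AND the heading swung to N — translation plus rotation needed
t0: x=-2 y=3 heading=west
t=1 straight(1) ⇒ x=-3 y=3 heading=west
t=2 spin(right) ⇒ x=-3 y=3 heading=north
no rival 2-sequence matches.

straight(1), spin(right)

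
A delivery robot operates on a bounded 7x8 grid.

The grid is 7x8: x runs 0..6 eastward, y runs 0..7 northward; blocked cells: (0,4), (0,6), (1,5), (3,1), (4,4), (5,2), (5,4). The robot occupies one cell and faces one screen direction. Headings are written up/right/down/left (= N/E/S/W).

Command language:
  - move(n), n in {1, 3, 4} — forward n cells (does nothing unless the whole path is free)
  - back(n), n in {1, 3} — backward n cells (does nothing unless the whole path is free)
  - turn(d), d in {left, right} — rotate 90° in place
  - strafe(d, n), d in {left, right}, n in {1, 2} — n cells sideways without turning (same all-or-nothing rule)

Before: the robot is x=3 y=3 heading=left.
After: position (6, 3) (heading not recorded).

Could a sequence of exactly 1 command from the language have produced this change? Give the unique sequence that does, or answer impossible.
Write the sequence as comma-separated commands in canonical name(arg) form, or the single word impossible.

back(3)

begin: x=3 y=3 heading=left
[1] after back(3): x=6 y=3 heading=left
no other 1-command option fits: unique.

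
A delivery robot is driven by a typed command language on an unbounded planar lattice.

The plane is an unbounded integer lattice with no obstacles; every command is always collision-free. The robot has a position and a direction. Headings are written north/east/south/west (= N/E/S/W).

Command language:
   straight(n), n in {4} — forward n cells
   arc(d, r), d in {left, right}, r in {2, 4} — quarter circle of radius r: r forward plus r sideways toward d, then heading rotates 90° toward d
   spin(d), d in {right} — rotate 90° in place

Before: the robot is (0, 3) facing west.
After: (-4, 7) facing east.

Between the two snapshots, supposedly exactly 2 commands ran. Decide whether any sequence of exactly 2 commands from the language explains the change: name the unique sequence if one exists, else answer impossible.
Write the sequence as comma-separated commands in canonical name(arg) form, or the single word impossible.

arc(right, 4), spin(right)

key: position moved to (-4,7) AND the heading swung to E — translation plus rotation needed
from: (0, 3) facing west
step 1 (arc(right, 4)): (-4, 7) facing north
step 2 (spin(right)): (-4, 7) facing east
uniquely the one of 36 2-step routes that fits.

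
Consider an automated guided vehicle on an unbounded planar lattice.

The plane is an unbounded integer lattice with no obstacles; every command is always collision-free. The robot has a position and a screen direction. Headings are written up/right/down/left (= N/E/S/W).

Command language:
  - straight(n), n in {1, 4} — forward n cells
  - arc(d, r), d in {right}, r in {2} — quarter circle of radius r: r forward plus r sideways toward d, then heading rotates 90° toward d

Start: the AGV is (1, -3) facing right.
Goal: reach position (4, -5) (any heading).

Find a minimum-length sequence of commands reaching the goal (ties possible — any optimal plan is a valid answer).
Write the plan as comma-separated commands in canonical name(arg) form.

initial: (1, -3) facing right
t=1 straight(1) ⇒ (2, -3) facing right
t=2 arc(right, 2) ⇒ (4, -5) facing down
nothing shorter than 2 reaches the goal.

straight(1), arc(right, 2)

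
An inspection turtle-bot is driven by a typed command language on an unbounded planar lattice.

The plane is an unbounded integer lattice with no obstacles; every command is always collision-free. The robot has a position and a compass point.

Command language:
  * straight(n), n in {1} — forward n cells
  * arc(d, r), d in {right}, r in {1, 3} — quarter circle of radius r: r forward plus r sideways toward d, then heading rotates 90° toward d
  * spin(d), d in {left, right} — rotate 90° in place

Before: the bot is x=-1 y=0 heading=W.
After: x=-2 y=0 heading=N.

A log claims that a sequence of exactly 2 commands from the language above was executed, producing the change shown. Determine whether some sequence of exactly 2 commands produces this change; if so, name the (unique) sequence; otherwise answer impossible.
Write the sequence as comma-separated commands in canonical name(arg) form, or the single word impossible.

key: order matters: swapping straight(1) and spin(right) lands elsewhere
start: x=-1 y=0 heading=W
step 1 (straight(1)): x=-2 y=0 heading=W
step 2 (spin(right)): x=-2 y=0 heading=N
no rival 2-sequence matches.

straight(1), spin(right)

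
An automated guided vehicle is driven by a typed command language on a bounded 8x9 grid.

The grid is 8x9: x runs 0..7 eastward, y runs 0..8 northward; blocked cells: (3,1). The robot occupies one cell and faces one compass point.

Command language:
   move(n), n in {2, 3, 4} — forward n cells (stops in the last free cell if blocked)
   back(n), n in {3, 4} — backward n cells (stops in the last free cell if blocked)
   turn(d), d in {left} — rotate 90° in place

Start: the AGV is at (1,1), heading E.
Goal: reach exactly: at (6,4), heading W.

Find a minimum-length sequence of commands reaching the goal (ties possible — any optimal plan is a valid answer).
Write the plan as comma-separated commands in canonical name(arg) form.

move(4), turn(left), move(3), turn(left), back(4)

initial: at (1,1), heading E
[1] after move(4): at (2,1), heading E
[2] after turn(left): at (2,1), heading N
[3] after move(3): at (2,4), heading N
[4] after turn(left): at (2,4), heading W
[5] after back(4): at (6,4), heading W
no 4-step plan works, so 5 is optimal.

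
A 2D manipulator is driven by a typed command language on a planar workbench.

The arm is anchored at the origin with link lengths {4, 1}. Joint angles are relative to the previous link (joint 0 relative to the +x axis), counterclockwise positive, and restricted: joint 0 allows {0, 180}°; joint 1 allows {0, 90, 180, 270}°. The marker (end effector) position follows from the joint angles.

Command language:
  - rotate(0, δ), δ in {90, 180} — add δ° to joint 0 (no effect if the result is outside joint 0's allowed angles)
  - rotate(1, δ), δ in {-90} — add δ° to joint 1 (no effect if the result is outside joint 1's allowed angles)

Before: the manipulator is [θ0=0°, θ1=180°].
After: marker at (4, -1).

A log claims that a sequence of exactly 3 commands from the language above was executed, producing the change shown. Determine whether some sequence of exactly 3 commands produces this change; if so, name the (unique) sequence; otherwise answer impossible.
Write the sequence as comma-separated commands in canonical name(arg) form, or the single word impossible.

rotate(1, -90), rotate(1, -90), rotate(1, -90)

from: [θ0=0°, θ1=180°]
1. rotate(1, -90) → [θ0=0°, θ1=90°]
2. rotate(1, -90) → [θ0=0°, θ1=0°]
3. rotate(1, -90) → [θ0=0°, θ1=270°]
uniquely the one of 27 3-step routes that fits.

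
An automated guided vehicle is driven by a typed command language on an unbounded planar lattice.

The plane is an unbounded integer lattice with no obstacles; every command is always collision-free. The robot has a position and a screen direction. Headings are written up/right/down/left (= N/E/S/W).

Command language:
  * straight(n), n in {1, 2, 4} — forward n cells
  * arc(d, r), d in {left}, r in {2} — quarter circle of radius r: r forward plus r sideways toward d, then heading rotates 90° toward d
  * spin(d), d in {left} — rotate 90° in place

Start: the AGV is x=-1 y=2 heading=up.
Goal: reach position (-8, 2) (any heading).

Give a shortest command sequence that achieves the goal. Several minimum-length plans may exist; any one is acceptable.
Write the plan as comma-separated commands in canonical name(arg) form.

t0: x=-1 y=2 heading=up
1. arc(left, 2) → x=-3 y=4 heading=left
2. straight(1) → x=-4 y=4 heading=left
3. straight(2) → x=-6 y=4 heading=left
4. arc(left, 2) → x=-8 y=2 heading=down
no 3-step plan works, so 4 is optimal.

arc(left, 2), straight(1), straight(2), arc(left, 2)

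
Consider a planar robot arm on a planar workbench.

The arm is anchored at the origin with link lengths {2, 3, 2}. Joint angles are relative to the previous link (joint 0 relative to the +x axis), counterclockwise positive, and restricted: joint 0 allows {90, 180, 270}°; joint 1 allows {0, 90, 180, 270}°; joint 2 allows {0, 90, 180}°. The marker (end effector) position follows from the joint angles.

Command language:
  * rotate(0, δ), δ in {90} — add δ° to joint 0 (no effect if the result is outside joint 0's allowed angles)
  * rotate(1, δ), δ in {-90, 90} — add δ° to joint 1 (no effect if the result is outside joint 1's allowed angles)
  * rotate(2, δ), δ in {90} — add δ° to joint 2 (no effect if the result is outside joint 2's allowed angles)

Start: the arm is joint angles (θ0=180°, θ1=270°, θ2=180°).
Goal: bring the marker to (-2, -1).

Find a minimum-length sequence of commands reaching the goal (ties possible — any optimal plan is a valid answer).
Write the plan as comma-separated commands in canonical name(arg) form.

t0: joint angles (θ0=180°, θ1=270°, θ2=180°)
1. rotate(1, 90) → joint angles (θ0=180°, θ1=0°, θ2=180°)
2. rotate(1, 90) → joint angles (θ0=180°, θ1=90°, θ2=180°)
minimal: 2 command(s), checked below 2.

rotate(1, 90), rotate(1, 90)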